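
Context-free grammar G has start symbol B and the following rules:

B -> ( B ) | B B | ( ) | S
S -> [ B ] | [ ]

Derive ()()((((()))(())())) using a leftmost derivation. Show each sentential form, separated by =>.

B=>BB=>BBB=>()BB=>()()B=>()()(B)=>()()((B))=>()()((BB))=>()()(((B)B))=>()()((((B))B))=>()()((((()))B))=>()()((((()))BB))=>()()((((()))(B)B))=>()()((((()))(())B))=>()()((((()))(())()))

B => BB   [B -> B B]
BB => BBB   [B -> B B]
BBB => ()BB   [B -> ( )]
()BB => ()()B   [B -> ( )]
()()B => ()()(B)   [B -> ( B )]
()()(B) => ()()((B))   [B -> ( B )]
()()((B)) => ()()((BB))   [B -> B B]
()()((BB)) => ()()(((B)B))   [B -> ( B )]
()()(((B)B)) => ()()((((B))B))   [B -> ( B )]
()()((((B))B)) => ()()((((()))B))   [B -> ( )]
()()((((()))B)) => ()()((((()))BB))   [B -> B B]
()()((((()))BB)) => ()()((((()))(B)B))   [B -> ( B )]
()()((((()))(B)B)) => ()()((((()))(())B))   [B -> ( )]
()()((((()))(())B)) => ()()((((()))(())()))   [B -> ( )]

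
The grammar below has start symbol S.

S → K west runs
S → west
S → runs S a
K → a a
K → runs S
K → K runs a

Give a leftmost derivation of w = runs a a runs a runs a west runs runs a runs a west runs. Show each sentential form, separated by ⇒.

S ⇒ K west runs   [S → K west runs]
K west runs ⇒ K runs a west runs   [K → K runs a]
K runs a west runs ⇒ K runs a runs a west runs   [K → K runs a]
K runs a runs a west runs ⇒ runs S runs a runs a west runs   [K → runs S]
runs S runs a runs a west runs ⇒ runs K west runs runs a runs a west runs   [S → K west runs]
runs K west runs runs a runs a west runs ⇒ runs K runs a west runs runs a runs a west runs   [K → K runs a]
runs K runs a west runs runs a runs a west runs ⇒ runs K runs a runs a west runs runs a runs a west runs   [K → K runs a]
runs K runs a runs a west runs runs a runs a west runs ⇒ runs a a runs a runs a west runs runs a runs a west runs   [K → a a]

S ⇒ K west runs ⇒ K runs a west runs ⇒ K runs a runs a west runs ⇒ runs S runs a runs a west runs ⇒ runs K west runs runs a runs a west runs ⇒ runs K runs a west runs runs a runs a west runs ⇒ runs K runs a runs a west runs runs a runs a west runs ⇒ runs a a runs a runs a west runs runs a runs a west runs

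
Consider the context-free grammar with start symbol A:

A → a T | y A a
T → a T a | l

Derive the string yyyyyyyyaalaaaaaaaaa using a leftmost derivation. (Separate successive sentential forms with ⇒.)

A ⇒ yAa ⇒ yyAaa ⇒ yyyAaaa ⇒ yyyyAaaaa ⇒ yyyyyAaaaaa ⇒ yyyyyyAaaaaaa ⇒ yyyyyyyAaaaaaaa ⇒ yyyyyyyyAaaaaaaaa ⇒ yyyyyyyyaTaaaaaaaa ⇒ yyyyyyyyaaTaaaaaaaaa ⇒ yyyyyyyyaalaaaaaaaaa

A ⇒ yAa   [A → y A a]
yAa ⇒ yyAaa   [A → y A a]
yyAaa ⇒ yyyAaaa   [A → y A a]
yyyAaaa ⇒ yyyyAaaaa   [A → y A a]
yyyyAaaaa ⇒ yyyyyAaaaaa   [A → y A a]
yyyyyAaaaaa ⇒ yyyyyyAaaaaaa   [A → y A a]
yyyyyyAaaaaaa ⇒ yyyyyyyAaaaaaaa   [A → y A a]
yyyyyyyAaaaaaaa ⇒ yyyyyyyyAaaaaaaaa   [A → y A a]
yyyyyyyyAaaaaaaaa ⇒ yyyyyyyyaTaaaaaaaa   [A → a T]
yyyyyyyyaTaaaaaaaa ⇒ yyyyyyyyaaTaaaaaaaaa   [T → a T a]
yyyyyyyyaaTaaaaaaaaa ⇒ yyyyyyyyaalaaaaaaaaa   [T → l]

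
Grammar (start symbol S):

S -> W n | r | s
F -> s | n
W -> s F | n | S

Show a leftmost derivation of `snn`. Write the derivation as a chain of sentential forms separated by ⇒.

S ⇒ Wn ⇒ sFn ⇒ snn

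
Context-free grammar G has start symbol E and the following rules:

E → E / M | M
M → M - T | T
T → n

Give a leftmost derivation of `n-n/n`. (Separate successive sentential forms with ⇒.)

E ⇒ E/M ⇒ M/M ⇒ M-T/M ⇒ T-T/M ⇒ n-T/M ⇒ n-n/M ⇒ n-n/T ⇒ n-n/n

E ⇒ E/M   [E → E / M]
E/M ⇒ M/M   [E → M]
M/M ⇒ M-T/M   [M → M - T]
M-T/M ⇒ T-T/M   [M → T]
T-T/M ⇒ n-T/M   [T → n]
n-T/M ⇒ n-n/M   [T → n]
n-n/M ⇒ n-n/T   [M → T]
n-n/T ⇒ n-n/n   [T → n]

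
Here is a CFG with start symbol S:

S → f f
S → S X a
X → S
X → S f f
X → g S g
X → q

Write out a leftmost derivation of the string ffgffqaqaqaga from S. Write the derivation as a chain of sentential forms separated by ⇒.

S ⇒ SXa   [S → S X a]
SXa ⇒ ffXa   [S → f f]
ffXa ⇒ ffgSga   [X → g S g]
ffgSga ⇒ ffgSXaga   [S → S X a]
ffgSXaga ⇒ ffgSXaXaga   [S → S X a]
ffgSXaXaga ⇒ ffgSXaXaXaga   [S → S X a]
ffgSXaXaXaga ⇒ ffgffXaXaXaga   [S → f f]
ffgffXaXaXaga ⇒ ffgffqaXaXaga   [X → q]
ffgffqaXaXaga ⇒ ffgffqaqaXaga   [X → q]
ffgffqaqaXaga ⇒ ffgffqaqaqaga   [X → q]

S ⇒ SXa ⇒ ffXa ⇒ ffgSga ⇒ ffgSXaga ⇒ ffgSXaXaga ⇒ ffgSXaXaXaga ⇒ ffgffXaXaXaga ⇒ ffgffqaXaXaga ⇒ ffgffqaqaXaga ⇒ ffgffqaqaqaga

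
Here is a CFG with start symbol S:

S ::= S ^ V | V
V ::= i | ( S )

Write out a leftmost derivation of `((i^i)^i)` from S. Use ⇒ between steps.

S ⇒ V ⇒ (S) ⇒ (S^V) ⇒ (V^V) ⇒ ((S)^V) ⇒ ((S^V)^V) ⇒ ((V^V)^V) ⇒ ((i^V)^V) ⇒ ((i^i)^V) ⇒ ((i^i)^i)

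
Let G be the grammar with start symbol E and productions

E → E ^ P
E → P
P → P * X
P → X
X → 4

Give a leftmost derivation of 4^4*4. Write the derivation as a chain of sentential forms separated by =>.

E => E^P   [E → E ^ P]
E^P => P^P   [E → P]
P^P => X^P   [P → X]
X^P => 4^P   [X → 4]
4^P => 4^P*X   [P → P * X]
4^P*X => 4^X*X   [P → X]
4^X*X => 4^4*X   [X → 4]
4^4*X => 4^4*4   [X → 4]

E=>E^P=>P^P=>X^P=>4^P=>4^P*X=>4^X*X=>4^4*X=>4^4*4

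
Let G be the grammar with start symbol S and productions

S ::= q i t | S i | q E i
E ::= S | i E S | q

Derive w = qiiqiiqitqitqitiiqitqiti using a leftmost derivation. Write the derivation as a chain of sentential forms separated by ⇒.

S ⇒ qEi ⇒ qiESi ⇒ qiiESSi ⇒ qiiSSSi ⇒ qiiSiSSi ⇒ qiiqEiiSSi ⇒ qiiqiESiiSSi ⇒ qiiqiiESSiiSSi ⇒ qiiqiiSSSiiSSi ⇒ qiiqiiqitSSiiSSi ⇒ qiiqiiqitqitSiiSSi ⇒ qiiqiiqitqitqitiiSSi ⇒ qiiqiiqitqitqitiiqitSi ⇒ qiiqiiqitqitqitiiqitqiti

S ⇒ qEi   [S ::= q E i]
qEi ⇒ qiESi   [E ::= i E S]
qiESi ⇒ qiiESSi   [E ::= i E S]
qiiESSi ⇒ qiiSSSi   [E ::= S]
qiiSSSi ⇒ qiiSiSSi   [S ::= S i]
qiiSiSSi ⇒ qiiqEiiSSi   [S ::= q E i]
qiiqEiiSSi ⇒ qiiqiESiiSSi   [E ::= i E S]
qiiqiESiiSSi ⇒ qiiqiiESSiiSSi   [E ::= i E S]
qiiqiiESSiiSSi ⇒ qiiqiiSSSiiSSi   [E ::= S]
qiiqiiSSSiiSSi ⇒ qiiqiiqitSSiiSSi   [S ::= q i t]
qiiqiiqitSSiiSSi ⇒ qiiqiiqitqitSiiSSi   [S ::= q i t]
qiiqiiqitqitSiiSSi ⇒ qiiqiiqitqitqitiiSSi   [S ::= q i t]
qiiqiiqitqitqitiiSSi ⇒ qiiqiiqitqitqitiiqitSi   [S ::= q i t]
qiiqiiqitqitqitiiqitSi ⇒ qiiqiiqitqitqitiiqitqiti   [S ::= q i t]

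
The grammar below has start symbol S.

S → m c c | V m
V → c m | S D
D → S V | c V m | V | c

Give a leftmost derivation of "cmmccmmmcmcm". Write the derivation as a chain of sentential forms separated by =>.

S => Vm   [S → V m]
Vm => SDm   [V → S D]
SDm => VmDm   [S → V m]
VmDm => SDmDm   [V → S D]
SDmDm => VmDmDm   [S → V m]
VmDmDm => SDmDmDm   [V → S D]
SDmDmDm => VmDmDmDm   [S → V m]
VmDmDmDm => cmmDmDmDm   [V → c m]
cmmDmDmDm => cmmcVmmDmDm   [D → c V m]
cmmcVmmDmDm => cmmccmmmDmDm   [V → c m]
cmmccmmmDmDm => cmmccmmmcmDm   [D → c]
cmmccmmmcmDm => cmmccmmmcmcm   [D → c]

S => Vm => SDm => VmDm => SDmDm => VmDmDm => SDmDmDm => VmDmDmDm => cmmDmDmDm => cmmcVmmDmDm => cmmccmmmDmDm => cmmccmmmcmDm => cmmccmmmcmcm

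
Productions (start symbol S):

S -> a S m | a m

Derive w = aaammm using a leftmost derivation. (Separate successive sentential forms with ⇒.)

S⇒aSm⇒aaSmm⇒aaammm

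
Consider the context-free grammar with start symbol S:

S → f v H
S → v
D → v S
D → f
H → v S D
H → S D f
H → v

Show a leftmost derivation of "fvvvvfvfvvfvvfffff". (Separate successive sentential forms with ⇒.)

S ⇒ fvH ⇒ fvvSD ⇒ fvvvD ⇒ fvvvvS ⇒ fvvvvfvH ⇒ fvvvvfvSDf ⇒ fvvvvfvfvHDf ⇒ fvvvvfvfvvSDDf ⇒ fvvvvfvfvvfvHDDf ⇒ fvvvvfvfvvfvSDfDDf ⇒ fvvvvfvfvvfvvDfDDf ⇒ fvvvvfvfvvfvvffDDf ⇒ fvvvvfvfvvfvvfffDf ⇒ fvvvvfvfvvfvvfffff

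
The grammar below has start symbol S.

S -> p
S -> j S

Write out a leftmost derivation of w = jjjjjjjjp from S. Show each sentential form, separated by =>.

S => jS => jjS => jjjS => jjjjS => jjjjjS => jjjjjjS => jjjjjjjS => jjjjjjjjS => jjjjjjjjp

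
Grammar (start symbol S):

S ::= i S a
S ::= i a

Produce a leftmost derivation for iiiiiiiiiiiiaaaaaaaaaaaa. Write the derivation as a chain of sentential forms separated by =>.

S => iSa   [S ::= i S a]
iSa => iiSaa   [S ::= i S a]
iiSaa => iiiSaaa   [S ::= i S a]
iiiSaaa => iiiiSaaaa   [S ::= i S a]
iiiiSaaaa => iiiiiSaaaaa   [S ::= i S a]
iiiiiSaaaaa => iiiiiiSaaaaaa   [S ::= i S a]
iiiiiiSaaaaaa => iiiiiiiSaaaaaaa   [S ::= i S a]
iiiiiiiSaaaaaaa => iiiiiiiiSaaaaaaaa   [S ::= i S a]
iiiiiiiiSaaaaaaaa => iiiiiiiiiSaaaaaaaaa   [S ::= i S a]
iiiiiiiiiSaaaaaaaaa => iiiiiiiiiiSaaaaaaaaaa   [S ::= i S a]
iiiiiiiiiiSaaaaaaaaaa => iiiiiiiiiiiSaaaaaaaaaaa   [S ::= i S a]
iiiiiiiiiiiSaaaaaaaaaaa => iiiiiiiiiiiiaaaaaaaaaaaa   [S ::= i a]

S => iSa => iiSaa => iiiSaaa => iiiiSaaaa => iiiiiSaaaaa => iiiiiiSaaaaaa => iiiiiiiSaaaaaaa => iiiiiiiiSaaaaaaaa => iiiiiiiiiSaaaaaaaaa => iiiiiiiiiiSaaaaaaaaaa => iiiiiiiiiiiSaaaaaaaaaaa => iiiiiiiiiiiiaaaaaaaaaaaa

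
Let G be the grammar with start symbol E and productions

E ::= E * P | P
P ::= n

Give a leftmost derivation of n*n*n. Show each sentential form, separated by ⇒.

E ⇒ E*P ⇒ E*P*P ⇒ P*P*P ⇒ n*P*P ⇒ n*n*P ⇒ n*n*n

E ⇒ E*P   [E ::= E * P]
E*P ⇒ E*P*P   [E ::= E * P]
E*P*P ⇒ P*P*P   [E ::= P]
P*P*P ⇒ n*P*P   [P ::= n]
n*P*P ⇒ n*n*P   [P ::= n]
n*n*P ⇒ n*n*n   [P ::= n]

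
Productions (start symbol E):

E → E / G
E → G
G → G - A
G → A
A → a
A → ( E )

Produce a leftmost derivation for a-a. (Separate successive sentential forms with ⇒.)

E ⇒ G   [E → G]
G ⇒ G-A   [G → G - A]
G-A ⇒ A-A   [G → A]
A-A ⇒ a-A   [A → a]
a-A ⇒ a-a   [A → a]

E ⇒ G ⇒ G-A ⇒ A-A ⇒ a-A ⇒ a-a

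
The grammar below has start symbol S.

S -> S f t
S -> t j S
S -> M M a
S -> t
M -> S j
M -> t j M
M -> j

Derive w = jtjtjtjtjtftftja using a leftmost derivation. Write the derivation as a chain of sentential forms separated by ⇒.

S ⇒ MMa   [S -> M M a]
MMa ⇒ jMa   [M -> j]
jMa ⇒ jtjMa   [M -> t j M]
jtjMa ⇒ jtjSja   [M -> S j]
jtjSja ⇒ jtjSftja   [S -> S f t]
jtjSftja ⇒ jtjtjSftja   [S -> t j S]
jtjtjSftja ⇒ jtjtjSftftja   [S -> S f t]
jtjtjSftftja ⇒ jtjtjtjSftftja   [S -> t j S]
jtjtjtjSftftja ⇒ jtjtjtjtjSftftja   [S -> t j S]
jtjtjtjtjSftftja ⇒ jtjtjtjtjtftftja   [S -> t]

S ⇒ MMa ⇒ jMa ⇒ jtjMa ⇒ jtjSja ⇒ jtjSftja ⇒ jtjtjSftja ⇒ jtjtjSftftja ⇒ jtjtjtjSftftja ⇒ jtjtjtjtjSftftja ⇒ jtjtjtjtjtftftja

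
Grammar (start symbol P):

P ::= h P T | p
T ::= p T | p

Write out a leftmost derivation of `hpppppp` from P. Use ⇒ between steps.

P ⇒ hPT   [P ::= h P T]
hPT ⇒ hpT   [P ::= p]
hpT ⇒ hppT   [T ::= p T]
hppT ⇒ hpppT   [T ::= p T]
hpppT ⇒ hppppT   [T ::= p T]
hppppT ⇒ hpppppT   [T ::= p T]
hpppppT ⇒ hpppppp   [T ::= p]

P⇒hPT⇒hpT⇒hppT⇒hpppT⇒hppppT⇒hpppppT⇒hpppppp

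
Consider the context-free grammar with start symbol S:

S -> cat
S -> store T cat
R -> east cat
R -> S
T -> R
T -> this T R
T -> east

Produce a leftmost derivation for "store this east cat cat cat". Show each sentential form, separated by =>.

S => store T cat => store this T R cat => store this R R cat => store this east cat R cat => store this east cat S cat => store this east cat cat cat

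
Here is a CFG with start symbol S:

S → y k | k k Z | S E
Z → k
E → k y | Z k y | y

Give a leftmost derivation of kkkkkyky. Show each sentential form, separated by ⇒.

S ⇒ SE ⇒ SEE ⇒ kkZEE ⇒ kkkEE ⇒ kkkZkyE ⇒ kkkkkyE ⇒ kkkkkyky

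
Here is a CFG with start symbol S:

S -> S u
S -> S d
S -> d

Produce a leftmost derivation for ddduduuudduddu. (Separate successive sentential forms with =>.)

S => Su   [S -> S u]
Su => Sdu   [S -> S d]
Sdu => Sddu   [S -> S d]
Sddu => Suddu   [S -> S u]
Suddu => Sduddu   [S -> S d]
Sduddu => Sdduddu   [S -> S d]
Sdduddu => Sudduddu   [S -> S u]
Sudduddu => Suudduddu   [S -> S u]
Suudduddu => Suuudduddu   [S -> S u]
Suuudduddu => Sduuudduddu   [S -> S d]
Sduuudduddu => Suduuudduddu   [S -> S u]
Suduuudduddu => Sduduuudduddu   [S -> S d]
Sduduuudduddu => Sdduduuudduddu   [S -> S d]
Sdduduuudduddu => ddduduuudduddu   [S -> d]

S=>Su=>Sdu=>Sddu=>Suddu=>Sduddu=>Sdduddu=>Sudduddu=>Suudduddu=>Suuudduddu=>Sduuudduddu=>Suduuudduddu=>Sduduuudduddu=>Sdduduuudduddu=>ddduduuudduddu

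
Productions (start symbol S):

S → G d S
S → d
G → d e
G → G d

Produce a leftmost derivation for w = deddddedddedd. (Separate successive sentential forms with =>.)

S=>GdS=>GddS=>GdddS=>dedddS=>dedddGdS=>dedddGddS=>deddddeddS=>deddddeddGdS=>deddddedddedS=>deddddedddedd

S => GdS   [S → G d S]
GdS => GddS   [G → G d]
GddS => GdddS   [G → G d]
GdddS => dedddS   [G → d e]
dedddS => dedddGdS   [S → G d S]
dedddGdS => dedddGddS   [G → G d]
dedddGddS => deddddeddS   [G → d e]
deddddeddS => deddddeddGdS   [S → G d S]
deddddeddGdS => deddddedddedS   [G → d e]
deddddedddedS => deddddedddedd   [S → d]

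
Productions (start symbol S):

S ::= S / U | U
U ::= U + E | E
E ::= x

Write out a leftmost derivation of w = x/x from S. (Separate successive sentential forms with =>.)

S => S/U   [S ::= S / U]
S/U => U/U   [S ::= U]
U/U => E/U   [U ::= E]
E/U => x/U   [E ::= x]
x/U => x/E   [U ::= E]
x/E => x/x   [E ::= x]

S => S/U => U/U => E/U => x/U => x/E => x/x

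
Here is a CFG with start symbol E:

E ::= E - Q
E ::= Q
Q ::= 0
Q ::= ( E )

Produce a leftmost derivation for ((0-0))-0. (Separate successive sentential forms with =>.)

E => E-Q   [E ::= E - Q]
E-Q => Q-Q   [E ::= Q]
Q-Q => (E)-Q   [Q ::= ( E )]
(E)-Q => (Q)-Q   [E ::= Q]
(Q)-Q => ((E))-Q   [Q ::= ( E )]
((E))-Q => ((E-Q))-Q   [E ::= E - Q]
((E-Q))-Q => ((Q-Q))-Q   [E ::= Q]
((Q-Q))-Q => ((0-Q))-Q   [Q ::= 0]
((0-Q))-Q => ((0-0))-Q   [Q ::= 0]
((0-0))-Q => ((0-0))-0   [Q ::= 0]

E => E-Q => Q-Q => (E)-Q => (Q)-Q => ((E))-Q => ((E-Q))-Q => ((Q-Q))-Q => ((0-Q))-Q => ((0-0))-Q => ((0-0))-0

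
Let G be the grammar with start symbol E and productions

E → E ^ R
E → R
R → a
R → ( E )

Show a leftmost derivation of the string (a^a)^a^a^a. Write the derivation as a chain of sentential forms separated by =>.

E => E^R => E^R^R => E^R^R^R => R^R^R^R => (E)^R^R^R => (E^R)^R^R^R => (R^R)^R^R^R => (a^R)^R^R^R => (a^a)^R^R^R => (a^a)^a^R^R => (a^a)^a^a^R => (a^a)^a^a^a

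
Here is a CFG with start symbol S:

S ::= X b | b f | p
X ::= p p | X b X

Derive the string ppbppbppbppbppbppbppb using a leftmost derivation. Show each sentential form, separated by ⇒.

S⇒Xb⇒XbXb⇒XbXbXb⇒XbXbXbXb⇒ppbXbXbXb⇒ppbXbXbXbXb⇒ppbppbXbXbXb⇒ppbppbppbXbXb⇒ppbppbppbXbXbXb⇒ppbppbppbppbXbXb⇒ppbppbppbppbppbXb⇒ppbppbppbppbppbXbXb⇒ppbppbppbppbppbppbXb⇒ppbppbppbppbppbppbppb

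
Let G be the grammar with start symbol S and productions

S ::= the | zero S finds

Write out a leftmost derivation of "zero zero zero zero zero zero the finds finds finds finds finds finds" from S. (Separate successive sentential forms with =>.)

S => zero S finds   [S ::= zero S finds]
zero S finds => zero zero S finds finds   [S ::= zero S finds]
zero zero S finds finds => zero zero zero S finds finds finds   [S ::= zero S finds]
zero zero zero S finds finds finds => zero zero zero zero S finds finds finds finds   [S ::= zero S finds]
zero zero zero zero S finds finds finds finds => zero zero zero zero zero S finds finds finds finds finds   [S ::= zero S finds]
zero zero zero zero zero S finds finds finds finds finds => zero zero zero zero zero zero S finds finds finds finds finds finds   [S ::= zero S finds]
zero zero zero zero zero zero S finds finds finds finds finds finds => zero zero zero zero zero zero the finds finds finds finds finds finds   [S ::= the]

S => zero S finds => zero zero S finds finds => zero zero zero S finds finds finds => zero zero zero zero S finds finds finds finds => zero zero zero zero zero S finds finds finds finds finds => zero zero zero zero zero zero S finds finds finds finds finds finds => zero zero zero zero zero zero the finds finds finds finds finds finds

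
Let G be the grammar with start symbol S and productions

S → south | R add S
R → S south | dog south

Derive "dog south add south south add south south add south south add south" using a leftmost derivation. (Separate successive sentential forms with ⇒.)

S ⇒ R add S ⇒ S south add S ⇒ R add S south add S ⇒ S south add S south add S ⇒ R add S south add S south add S ⇒ S south add S south add S south add S ⇒ R add S south add S south add S south add S ⇒ dog south add S south add S south add S south add S ⇒ dog south add south south add S south add S south add S ⇒ dog south add south south add south south add S south add S ⇒ dog south add south south add south south add south south add S ⇒ dog south add south south add south south add south south add south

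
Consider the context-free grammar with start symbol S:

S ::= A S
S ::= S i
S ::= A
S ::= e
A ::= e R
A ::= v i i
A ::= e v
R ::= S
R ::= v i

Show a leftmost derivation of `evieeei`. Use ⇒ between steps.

S ⇒ AS   [S ::= A S]
AS ⇒ eRS   [A ::= e R]
eRS ⇒ eviS   [R ::= v i]
eviS ⇒ eviAS   [S ::= A S]
eviAS ⇒ evieRS   [A ::= e R]
evieRS ⇒ evieSS   [R ::= S]
evieSS ⇒ evieeS   [S ::= e]
evieeS ⇒ evieeSi   [S ::= S i]
evieeSi ⇒ evieeei   [S ::= e]

S ⇒ AS ⇒ eRS ⇒ eviS ⇒ eviAS ⇒ evieRS ⇒ evieSS ⇒ evieeS ⇒ evieeSi ⇒ evieeei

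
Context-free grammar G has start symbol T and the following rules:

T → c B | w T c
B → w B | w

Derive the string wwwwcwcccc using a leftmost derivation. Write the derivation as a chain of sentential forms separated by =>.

T => wTc   [T → w T c]
wTc => wwTcc   [T → w T c]
wwTcc => wwwTccc   [T → w T c]
wwwTccc => wwwwTcccc   [T → w T c]
wwwwTcccc => wwwwcBcccc   [T → c B]
wwwwcBcccc => wwwwcwcccc   [B → w]

T=>wTc=>wwTcc=>wwwTccc=>wwwwTcccc=>wwwwcBcccc=>wwwwcwcccc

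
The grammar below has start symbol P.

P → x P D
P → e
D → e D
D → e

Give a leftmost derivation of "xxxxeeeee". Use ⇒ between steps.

P ⇒ xPD ⇒ xxPDD ⇒ xxxPDDD ⇒ xxxxPDDDD ⇒ xxxxeDDDD ⇒ xxxxeeDDD ⇒ xxxxeeeDD ⇒ xxxxeeeeD ⇒ xxxxeeeee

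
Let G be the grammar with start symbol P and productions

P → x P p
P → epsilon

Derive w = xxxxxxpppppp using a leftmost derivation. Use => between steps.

P => xPp   [P → x P p]
xPp => xxPpp   [P → x P p]
xxPpp => xxxPppp   [P → x P p]
xxxPppp => xxxxPpppp   [P → x P p]
xxxxPpppp => xxxxxPppppp   [P → x P p]
xxxxxPppppp => xxxxxxPpppppp   [P → x P p]
xxxxxxPpppppp => xxxxxxpppppp   [P → epsilon]

P => xPp => xxPpp => xxxPppp => xxxxPpppp => xxxxxPppppp => xxxxxxPpppppp => xxxxxxpppppp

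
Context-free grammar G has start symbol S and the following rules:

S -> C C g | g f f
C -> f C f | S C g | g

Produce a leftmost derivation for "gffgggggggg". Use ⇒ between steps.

S ⇒ CCg ⇒ SCgCg ⇒ CCgCgCg ⇒ SCgCgCgCg ⇒ gffCgCgCgCg ⇒ gffggCgCgCg ⇒ gffggggCgCg ⇒ gffggggggCg ⇒ gffgggggggg

S ⇒ CCg   [S -> C C g]
CCg ⇒ SCgCg   [C -> S C g]
SCgCg ⇒ CCgCgCg   [S -> C C g]
CCgCgCg ⇒ SCgCgCgCg   [C -> S C g]
SCgCgCgCg ⇒ gffCgCgCgCg   [S -> g f f]
gffCgCgCgCg ⇒ gffggCgCgCg   [C -> g]
gffggCgCgCg ⇒ gffggggCgCg   [C -> g]
gffggggCgCg ⇒ gffggggggCg   [C -> g]
gffggggggCg ⇒ gffgggggggg   [C -> g]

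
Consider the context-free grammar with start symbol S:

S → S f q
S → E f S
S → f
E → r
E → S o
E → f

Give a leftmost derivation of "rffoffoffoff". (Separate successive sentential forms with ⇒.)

S ⇒ EfS   [S → E f S]
EfS ⇒ SofS   [E → S o]
SofS ⇒ EfSofS   [S → E f S]
EfSofS ⇒ SofSofS   [E → S o]
SofSofS ⇒ EfSofSofS   [S → E f S]
EfSofSofS ⇒ SofSofSofS   [E → S o]
SofSofSofS ⇒ EfSofSofSofS   [S → E f S]
EfSofSofSofS ⇒ rfSofSofSofS   [E → r]
rfSofSofSofS ⇒ rffofSofSofS   [S → f]
rffofSofSofS ⇒ rffoffofSofS   [S → f]
rffoffofSofS ⇒ rffoffoffofS   [S → f]
rffoffoffofS ⇒ rffoffoffoff   [S → f]

S ⇒ EfS ⇒ SofS ⇒ EfSofS ⇒ SofSofS ⇒ EfSofSofS ⇒ SofSofSofS ⇒ EfSofSofSofS ⇒ rfSofSofSofS ⇒ rffofSofSofS ⇒ rffoffofSofS ⇒ rffoffoffofS ⇒ rffoffoffoff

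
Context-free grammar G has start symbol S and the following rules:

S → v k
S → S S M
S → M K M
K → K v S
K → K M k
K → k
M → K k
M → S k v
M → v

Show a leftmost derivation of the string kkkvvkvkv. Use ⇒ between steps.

S ⇒ MKM ⇒ KkKM ⇒ kkKM ⇒ kkKMkM ⇒ kkKvSMkM ⇒ kkkvSMkM ⇒ kkkvvkMkM ⇒ kkkvvkvkM ⇒ kkkvvkvkv

S ⇒ MKM   [S → M K M]
MKM ⇒ KkKM   [M → K k]
KkKM ⇒ kkKM   [K → k]
kkKM ⇒ kkKMkM   [K → K M k]
kkKMkM ⇒ kkKvSMkM   [K → K v S]
kkKvSMkM ⇒ kkkvSMkM   [K → k]
kkkvSMkM ⇒ kkkvvkMkM   [S → v k]
kkkvvkMkM ⇒ kkkvvkvkM   [M → v]
kkkvvkvkM ⇒ kkkvvkvkv   [M → v]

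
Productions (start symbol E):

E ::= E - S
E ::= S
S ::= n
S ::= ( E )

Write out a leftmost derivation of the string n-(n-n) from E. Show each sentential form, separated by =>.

E=>E-S=>S-S=>n-S=>n-(E)=>n-(E-S)=>n-(S-S)=>n-(n-S)=>n-(n-n)

E => E-S   [E ::= E - S]
E-S => S-S   [E ::= S]
S-S => n-S   [S ::= n]
n-S => n-(E)   [S ::= ( E )]
n-(E) => n-(E-S)   [E ::= E - S]
n-(E-S) => n-(S-S)   [E ::= S]
n-(S-S) => n-(n-S)   [S ::= n]
n-(n-S) => n-(n-n)   [S ::= n]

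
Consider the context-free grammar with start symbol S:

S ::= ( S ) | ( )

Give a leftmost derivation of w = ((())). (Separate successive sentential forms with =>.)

S => (S) => ((S)) => ((()))

S => (S)   [S ::= ( S )]
(S) => ((S))   [S ::= ( S )]
((S)) => ((()))   [S ::= ( )]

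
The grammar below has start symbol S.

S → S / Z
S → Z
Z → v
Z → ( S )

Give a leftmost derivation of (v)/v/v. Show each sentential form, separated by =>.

S => S/Z => S/Z/Z => Z/Z/Z => (S)/Z/Z => (Z)/Z/Z => (v)/Z/Z => (v)/v/Z => (v)/v/v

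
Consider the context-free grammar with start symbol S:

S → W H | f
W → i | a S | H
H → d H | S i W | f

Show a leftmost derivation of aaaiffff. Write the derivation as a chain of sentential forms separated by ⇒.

S ⇒ WH ⇒ aSH ⇒ aWHH ⇒ aaSHH ⇒ aaWHHH ⇒ aaaSHHH ⇒ aaaWHHHH ⇒ aaaiHHHH ⇒ aaaifHHH ⇒ aaaiffHH ⇒ aaaifffH ⇒ aaaiffff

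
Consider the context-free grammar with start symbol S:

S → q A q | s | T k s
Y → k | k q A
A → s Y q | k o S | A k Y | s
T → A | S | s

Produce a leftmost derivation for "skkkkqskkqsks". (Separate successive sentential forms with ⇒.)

S ⇒ Tks ⇒ Aks ⇒ AkYks ⇒ AkYkYks ⇒ skYkYks ⇒ skkkYks ⇒ skkkkqAks ⇒ skkkkqAkYks ⇒ skkkkqskYks ⇒ skkkkqskkqAks ⇒ skkkkqskkqsks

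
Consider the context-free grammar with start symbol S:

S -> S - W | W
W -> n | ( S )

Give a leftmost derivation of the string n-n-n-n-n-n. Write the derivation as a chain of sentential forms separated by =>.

S=>S-W=>S-W-W=>S-W-W-W=>S-W-W-W-W=>S-W-W-W-W-W=>W-W-W-W-W-W=>n-W-W-W-W-W=>n-n-W-W-W-W=>n-n-n-W-W-W=>n-n-n-n-W-W=>n-n-n-n-n-W=>n-n-n-n-n-n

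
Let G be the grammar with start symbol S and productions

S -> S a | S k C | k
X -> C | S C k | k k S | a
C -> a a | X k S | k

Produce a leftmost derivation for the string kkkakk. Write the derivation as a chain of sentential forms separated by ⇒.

S⇒SkC⇒SakC⇒SkCakC⇒kkCakC⇒kkkakC⇒kkkakk

S ⇒ SkC   [S -> S k C]
SkC ⇒ SakC   [S -> S a]
SakC ⇒ SkCakC   [S -> S k C]
SkCakC ⇒ kkCakC   [S -> k]
kkCakC ⇒ kkkakC   [C -> k]
kkkakC ⇒ kkkakk   [C -> k]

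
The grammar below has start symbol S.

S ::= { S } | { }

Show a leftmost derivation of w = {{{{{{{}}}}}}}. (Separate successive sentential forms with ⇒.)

S ⇒ {S}   [S ::= { S }]
{S} ⇒ {{S}}   [S ::= { S }]
{{S}} ⇒ {{{S}}}   [S ::= { S }]
{{{S}}} ⇒ {{{{S}}}}   [S ::= { S }]
{{{{S}}}} ⇒ {{{{{S}}}}}   [S ::= { S }]
{{{{{S}}}}} ⇒ {{{{{{S}}}}}}   [S ::= { S }]
{{{{{{S}}}}}} ⇒ {{{{{{{}}}}}}}   [S ::= { }]

S⇒{S}⇒{{S}}⇒{{{S}}}⇒{{{{S}}}}⇒{{{{{S}}}}}⇒{{{{{{S}}}}}}⇒{{{{{{{}}}}}}}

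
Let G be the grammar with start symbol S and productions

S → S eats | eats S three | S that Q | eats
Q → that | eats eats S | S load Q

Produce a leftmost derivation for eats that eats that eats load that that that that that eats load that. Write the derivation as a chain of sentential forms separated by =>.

S => S that Q   [S → S that Q]
S that Q => eats that Q   [S → eats]
eats that Q => eats that S load Q   [Q → S load Q]
eats that S load Q => eats that S eats load Q   [S → S eats]
eats that S eats load Q => eats that S that Q eats load Q   [S → S that Q]
eats that S that Q eats load Q => eats that S that Q that Q eats load Q   [S → S that Q]
eats that S that Q that Q eats load Q => eats that S that Q that Q that Q eats load Q   [S → S that Q]
eats that S that Q that Q that Q eats load Q => eats that eats that Q that Q that Q eats load Q   [S → eats]
eats that eats that Q that Q that Q eats load Q => eats that eats that S load Q that Q that Q eats load Q   [Q → S load Q]
eats that eats that S load Q that Q that Q eats load Q => eats that eats that eats load Q that Q that Q eats load Q   [S → eats]
eats that eats that eats load Q that Q that Q eats load Q => eats that eats that eats load that that Q that Q eats load Q   [Q → that]
eats that eats that eats load that that Q that Q eats load Q => eats that eats that eats load that that that that Q eats load Q   [Q → that]
eats that eats that eats load that that that that Q eats load Q => eats that eats that eats load that that that that that eats load Q   [Q → that]
eats that eats that eats load that that that that that eats load Q => eats that eats that eats load that that that that that eats load that   [Q → that]

S => S that Q => eats that Q => eats that S load Q => eats that S eats load Q => eats that S that Q eats load Q => eats that S that Q that Q eats load Q => eats that S that Q that Q that Q eats load Q => eats that eats that Q that Q that Q eats load Q => eats that eats that S load Q that Q that Q eats load Q => eats that eats that eats load Q that Q that Q eats load Q => eats that eats that eats load that that Q that Q eats load Q => eats that eats that eats load that that that that Q eats load Q => eats that eats that eats load that that that that that eats load Q => eats that eats that eats load that that that that that eats load that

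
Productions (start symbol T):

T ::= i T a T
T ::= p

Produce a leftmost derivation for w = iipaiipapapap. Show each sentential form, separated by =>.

T => iTaT => iiTaTaT => iipaTaT => iipaiTaTaT => iipaiiTaTaTaT => iipaiipaTaTaT => iipaiipapaTaT => iipaiipapapaT => iipaiipapapap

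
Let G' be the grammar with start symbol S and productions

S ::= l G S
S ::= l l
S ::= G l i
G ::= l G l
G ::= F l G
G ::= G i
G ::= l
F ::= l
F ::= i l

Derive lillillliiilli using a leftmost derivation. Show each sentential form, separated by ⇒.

S ⇒ Gli   [S ::= G l i]
Gli ⇒ lGlli   [G ::= l G l]
lGlli ⇒ lGilli   [G ::= G i]
lGilli ⇒ lGiilli   [G ::= G i]
lGiilli ⇒ lFlGiilli   [G ::= F l G]
lFlGiilli ⇒ lillGiilli   [F ::= i l]
lillGiilli ⇒ lillFlGiilli   [G ::= F l G]
lillFlGiilli ⇒ lillillGiilli   [F ::= i l]
lillillGiilli ⇒ lillillGiiilli   [G ::= G i]
lillillGiiilli ⇒ lillillliiilli   [G ::= l]

S⇒Gli⇒lGlli⇒lGilli⇒lGiilli⇒lFlGiilli⇒lillGiilli⇒lillFlGiilli⇒lillillGiilli⇒lillillGiiilli⇒lillillliiilli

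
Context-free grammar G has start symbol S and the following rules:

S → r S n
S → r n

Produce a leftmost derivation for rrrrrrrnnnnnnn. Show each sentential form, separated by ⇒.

S⇒rSn⇒rrSnn⇒rrrSnnn⇒rrrrSnnnn⇒rrrrrSnnnnn⇒rrrrrrSnnnnnn⇒rrrrrrrnnnnnnn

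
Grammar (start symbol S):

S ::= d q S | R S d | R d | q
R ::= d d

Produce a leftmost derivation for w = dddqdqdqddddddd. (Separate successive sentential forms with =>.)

S => RSd => ddSd => dddqSd => dddqdqSd => dddqdqdqSd => dddqdqdqRSdd => dddqdqdqddSdd => dddqdqdqddRddd => dddqdqdqddddddd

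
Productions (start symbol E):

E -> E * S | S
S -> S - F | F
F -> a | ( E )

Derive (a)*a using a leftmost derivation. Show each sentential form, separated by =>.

E => E*S => S*S => F*S => (E)*S => (S)*S => (F)*S => (a)*S => (a)*F => (a)*a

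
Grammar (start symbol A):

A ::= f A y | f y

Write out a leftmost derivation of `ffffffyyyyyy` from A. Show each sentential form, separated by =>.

A => fAy   [A ::= f A y]
fAy => ffAyy   [A ::= f A y]
ffAyy => fffAyyy   [A ::= f A y]
fffAyyy => ffffAyyyy   [A ::= f A y]
ffffAyyyy => fffffAyyyyy   [A ::= f A y]
fffffAyyyyy => ffffffyyyyyy   [A ::= f y]

A => fAy => ffAyy => fffAyyy => ffffAyyyy => fffffAyyyyy => ffffffyyyyyy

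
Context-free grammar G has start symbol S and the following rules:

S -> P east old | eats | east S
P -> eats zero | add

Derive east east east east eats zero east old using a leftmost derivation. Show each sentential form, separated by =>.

S => east S   [S -> east S]
east S => east east S   [S -> east S]
east east S => east east east S   [S -> east S]
east east east S => east east east east S   [S -> east S]
east east east east S => east east east east P east old   [S -> P east old]
east east east east P east old => east east east east eats zero east old   [P -> eats zero]

S => east S => east east S => east east east S => east east east east S => east east east east P east old => east east east east eats zero east old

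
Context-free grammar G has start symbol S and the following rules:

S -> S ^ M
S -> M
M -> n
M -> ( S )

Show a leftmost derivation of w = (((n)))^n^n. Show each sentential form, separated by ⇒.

S ⇒ S^M   [S -> S ^ M]
S^M ⇒ S^M^M   [S -> S ^ M]
S^M^M ⇒ M^M^M   [S -> M]
M^M^M ⇒ (S)^M^M   [M -> ( S )]
(S)^M^M ⇒ (M)^M^M   [S -> M]
(M)^M^M ⇒ ((S))^M^M   [M -> ( S )]
((S))^M^M ⇒ ((M))^M^M   [S -> M]
((M))^M^M ⇒ (((S)))^M^M   [M -> ( S )]
(((S)))^M^M ⇒ (((M)))^M^M   [S -> M]
(((M)))^M^M ⇒ (((n)))^M^M   [M -> n]
(((n)))^M^M ⇒ (((n)))^n^M   [M -> n]
(((n)))^n^M ⇒ (((n)))^n^n   [M -> n]

S ⇒ S^M ⇒ S^M^M ⇒ M^M^M ⇒ (S)^M^M ⇒ (M)^M^M ⇒ ((S))^M^M ⇒ ((M))^M^M ⇒ (((S)))^M^M ⇒ (((M)))^M^M ⇒ (((n)))^M^M ⇒ (((n)))^n^M ⇒ (((n)))^n^n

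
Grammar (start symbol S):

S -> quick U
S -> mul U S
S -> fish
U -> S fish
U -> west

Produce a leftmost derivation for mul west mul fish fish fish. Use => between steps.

S => mul U S => mul west S => mul west mul U S => mul west mul S fish S => mul west mul fish fish S => mul west mul fish fish fish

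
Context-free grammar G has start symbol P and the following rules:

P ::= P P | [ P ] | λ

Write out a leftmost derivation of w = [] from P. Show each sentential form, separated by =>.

P => PP => PPP => [P]PP => []PP => []P => []

P => PP   [P ::= P P]
PP => PPP   [P ::= P P]
PPP => [P]PP   [P ::= [ P ]]
[P]PP => []PP   [P ::= λ]
[]PP => []P   [P ::= λ]
[]P => []   [P ::= λ]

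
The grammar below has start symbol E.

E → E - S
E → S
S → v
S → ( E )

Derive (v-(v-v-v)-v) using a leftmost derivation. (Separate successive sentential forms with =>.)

E => S   [E → S]
S => (E)   [S → ( E )]
(E) => (E-S)   [E → E - S]
(E-S) => (E-S-S)   [E → E - S]
(E-S-S) => (S-S-S)   [E → S]
(S-S-S) => (v-S-S)   [S → v]
(v-S-S) => (v-(E)-S)   [S → ( E )]
(v-(E)-S) => (v-(E-S)-S)   [E → E - S]
(v-(E-S)-S) => (v-(E-S-S)-S)   [E → E - S]
(v-(E-S-S)-S) => (v-(S-S-S)-S)   [E → S]
(v-(S-S-S)-S) => (v-(v-S-S)-S)   [S → v]
(v-(v-S-S)-S) => (v-(v-v-S)-S)   [S → v]
(v-(v-v-S)-S) => (v-(v-v-v)-S)   [S → v]
(v-(v-v-v)-S) => (v-(v-v-v)-v)   [S → v]

E => S => (E) => (E-S) => (E-S-S) => (S-S-S) => (v-S-S) => (v-(E)-S) => (v-(E-S)-S) => (v-(E-S-S)-S) => (v-(S-S-S)-S) => (v-(v-S-S)-S) => (v-(v-v-S)-S) => (v-(v-v-v)-S) => (v-(v-v-v)-v)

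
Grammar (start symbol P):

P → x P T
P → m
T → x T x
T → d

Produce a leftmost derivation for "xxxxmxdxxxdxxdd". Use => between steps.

P=>xPT=>xxPTT=>xxxPTTT=>xxxxPTTTT=>xxxxmTTTT=>xxxxmxTxTTT=>xxxxmxdxTTT=>xxxxmxdxxTxTT=>xxxxmxdxxxTxxTT=>xxxxmxdxxxdxxTT=>xxxxmxdxxxdxxdT=>xxxxmxdxxxdxxdd

P => xPT   [P → x P T]
xPT => xxPTT   [P → x P T]
xxPTT => xxxPTTT   [P → x P T]
xxxPTTT => xxxxPTTTT   [P → x P T]
xxxxPTTTT => xxxxmTTTT   [P → m]
xxxxmTTTT => xxxxmxTxTTT   [T → x T x]
xxxxmxTxTTT => xxxxmxdxTTT   [T → d]
xxxxmxdxTTT => xxxxmxdxxTxTT   [T → x T x]
xxxxmxdxxTxTT => xxxxmxdxxxTxxTT   [T → x T x]
xxxxmxdxxxTxxTT => xxxxmxdxxxdxxTT   [T → d]
xxxxmxdxxxdxxTT => xxxxmxdxxxdxxdT   [T → d]
xxxxmxdxxxdxxdT => xxxxmxdxxxdxxdd   [T → d]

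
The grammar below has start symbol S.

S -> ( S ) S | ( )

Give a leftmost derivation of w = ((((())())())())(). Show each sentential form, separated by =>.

S => (S)S => ((S)S)S => (((S)S)S)S => ((((S)S)S)S)S => ((((())S)S)S)S => ((((())())S)S)S => ((((())())())S)S => ((((())())())())S => ((((())())())())()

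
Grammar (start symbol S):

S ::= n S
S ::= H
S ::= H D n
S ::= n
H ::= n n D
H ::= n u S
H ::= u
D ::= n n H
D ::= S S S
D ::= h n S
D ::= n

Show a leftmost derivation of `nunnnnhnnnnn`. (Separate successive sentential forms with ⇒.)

S⇒nS⇒nHDn⇒nuDn⇒nunnHn⇒nunnnnDn⇒nunnnnhnSn⇒nunnnnhnnSn⇒nunnnnhnnnSn⇒nunnnnhnnnnn

S ⇒ nS   [S ::= n S]
nS ⇒ nHDn   [S ::= H D n]
nHDn ⇒ nuDn   [H ::= u]
nuDn ⇒ nunnHn   [D ::= n n H]
nunnHn ⇒ nunnnnDn   [H ::= n n D]
nunnnnDn ⇒ nunnnnhnSn   [D ::= h n S]
nunnnnhnSn ⇒ nunnnnhnnSn   [S ::= n S]
nunnnnhnnSn ⇒ nunnnnhnnnSn   [S ::= n S]
nunnnnhnnnSn ⇒ nunnnnhnnnnn   [S ::= n]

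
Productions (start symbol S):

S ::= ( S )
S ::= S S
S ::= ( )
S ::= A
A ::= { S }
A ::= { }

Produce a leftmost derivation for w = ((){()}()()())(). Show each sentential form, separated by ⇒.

S ⇒ SS   [S ::= S S]
SS ⇒ (S)S   [S ::= ( S )]
(S)S ⇒ (SS)S   [S ::= S S]
(SS)S ⇒ (()S)S   [S ::= ( )]
(()S)S ⇒ (()SS)S   [S ::= S S]
(()SS)S ⇒ (()SSS)S   [S ::= S S]
(()SSS)S ⇒ (()SSSS)S   [S ::= S S]
(()SSSS)S ⇒ (()ASSS)S   [S ::= A]
(()ASSS)S ⇒ ((){S}SSS)S   [A ::= { S }]
((){S}SSS)S ⇒ ((){()}SSS)S   [S ::= ( )]
((){()}SSS)S ⇒ ((){()}()SS)S   [S ::= ( )]
((){()}()SS)S ⇒ ((){()}()()S)S   [S ::= ( )]
((){()}()()S)S ⇒ ((){()}()()())S   [S ::= ( )]
((){()}()()())S ⇒ ((){()}()()())()   [S ::= ( )]

S ⇒ SS ⇒ (S)S ⇒ (SS)S ⇒ (()S)S ⇒ (()SS)S ⇒ (()SSS)S ⇒ (()SSSS)S ⇒ (()ASSS)S ⇒ ((){S}SSS)S ⇒ ((){()}SSS)S ⇒ ((){()}()SS)S ⇒ ((){()}()()S)S ⇒ ((){()}()()())S ⇒ ((){()}()()())()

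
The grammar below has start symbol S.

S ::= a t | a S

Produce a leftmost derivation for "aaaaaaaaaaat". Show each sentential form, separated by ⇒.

S ⇒ aS ⇒ aaS ⇒ aaaS ⇒ aaaaS ⇒ aaaaaS ⇒ aaaaaaS ⇒ aaaaaaaS ⇒ aaaaaaaaS ⇒ aaaaaaaaaS ⇒ aaaaaaaaaaS ⇒ aaaaaaaaaaat

S ⇒ aS   [S ::= a S]
aS ⇒ aaS   [S ::= a S]
aaS ⇒ aaaS   [S ::= a S]
aaaS ⇒ aaaaS   [S ::= a S]
aaaaS ⇒ aaaaaS   [S ::= a S]
aaaaaS ⇒ aaaaaaS   [S ::= a S]
aaaaaaS ⇒ aaaaaaaS   [S ::= a S]
aaaaaaaS ⇒ aaaaaaaaS   [S ::= a S]
aaaaaaaaS ⇒ aaaaaaaaaS   [S ::= a S]
aaaaaaaaaS ⇒ aaaaaaaaaaS   [S ::= a S]
aaaaaaaaaaS ⇒ aaaaaaaaaaat   [S ::= a t]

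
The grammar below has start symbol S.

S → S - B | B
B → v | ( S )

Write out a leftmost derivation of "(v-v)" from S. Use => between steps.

S => B   [S → B]
B => (S)   [B → ( S )]
(S) => (S-B)   [S → S - B]
(S-B) => (B-B)   [S → B]
(B-B) => (v-B)   [B → v]
(v-B) => (v-v)   [B → v]

S => B => (S) => (S-B) => (B-B) => (v-B) => (v-v)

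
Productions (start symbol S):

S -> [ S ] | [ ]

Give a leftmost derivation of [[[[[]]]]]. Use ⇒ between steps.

S ⇒ [S]   [S -> [ S ]]
[S] ⇒ [[S]]   [S -> [ S ]]
[[S]] ⇒ [[[S]]]   [S -> [ S ]]
[[[S]]] ⇒ [[[[S]]]]   [S -> [ S ]]
[[[[S]]]] ⇒ [[[[[]]]]]   [S -> [ ]]

S⇒[S]⇒[[S]]⇒[[[S]]]⇒[[[[S]]]]⇒[[[[[]]]]]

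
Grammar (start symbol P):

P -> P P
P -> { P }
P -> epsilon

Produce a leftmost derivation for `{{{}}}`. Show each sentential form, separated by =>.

P => PP   [P -> P P]
PP => PPP   [P -> P P]
PPP => {P}PP   [P -> { P }]
{P}PP => {PP}PP   [P -> P P]
{PP}PP => {PPP}PP   [P -> P P]
{PPP}PP => {{P}PP}PP   [P -> { P }]
{{P}PP}PP => {{PP}PP}PP   [P -> P P]
{{PP}PP}PP => {{{P}P}PP}PP   [P -> { P }]
{{{P}P}PP}PP => {{{}P}PP}PP   [P -> epsilon]
{{{}P}PP}PP => {{{}}PP}PP   [P -> epsilon]
{{{}}PP}PP => {{{}}P}PP   [P -> epsilon]
{{{}}P}PP => {{{}}}PP   [P -> epsilon]
{{{}}}PP => {{{}}}P   [P -> epsilon]
{{{}}}P => {{{}}}   [P -> epsilon]

P=>PP=>PPP=>{P}PP=>{PP}PP=>{PPP}PP=>{{P}PP}PP=>{{PP}PP}PP=>{{{P}P}PP}PP=>{{{}P}PP}PP=>{{{}}PP}PP=>{{{}}P}PP=>{{{}}}PP=>{{{}}}P=>{{{}}}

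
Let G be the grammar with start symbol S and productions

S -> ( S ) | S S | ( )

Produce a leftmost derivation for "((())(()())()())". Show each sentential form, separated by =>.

S => (S) => (SS) => ((S)S) => ((())S) => ((())SS) => ((())SSS) => ((())(S)SS) => ((())(SS)SS) => ((())(()S)SS) => ((())(()())SS) => ((())(()())()S) => ((())(()())()())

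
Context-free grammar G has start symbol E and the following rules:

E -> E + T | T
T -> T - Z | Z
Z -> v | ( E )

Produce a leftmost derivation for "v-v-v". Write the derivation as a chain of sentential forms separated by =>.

E => T => T-Z => T-Z-Z => Z-Z-Z => v-Z-Z => v-v-Z => v-v-v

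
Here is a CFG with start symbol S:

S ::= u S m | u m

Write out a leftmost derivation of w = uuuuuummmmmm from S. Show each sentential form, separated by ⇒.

S ⇒ uSm ⇒ uuSmm ⇒ uuuSmmm ⇒ uuuuSmmmm ⇒ uuuuuSmmmmm ⇒ uuuuuummmmmm

S ⇒ uSm   [S ::= u S m]
uSm ⇒ uuSmm   [S ::= u S m]
uuSmm ⇒ uuuSmmm   [S ::= u S m]
uuuSmmm ⇒ uuuuSmmmm   [S ::= u S m]
uuuuSmmmm ⇒ uuuuuSmmmmm   [S ::= u S m]
uuuuuSmmmmm ⇒ uuuuuummmmmm   [S ::= u m]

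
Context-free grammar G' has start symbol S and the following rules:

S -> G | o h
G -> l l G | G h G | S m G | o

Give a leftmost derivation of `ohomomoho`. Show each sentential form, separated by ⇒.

S ⇒ G ⇒ GhG ⇒ GhGhG ⇒ ohGhG ⇒ ohSmGhG ⇒ ohGmGhG ⇒ ohSmGmGhG ⇒ ohGmGmGhG ⇒ ohomGmGhG ⇒ ohomomGhG ⇒ ohomomohG ⇒ ohomomoho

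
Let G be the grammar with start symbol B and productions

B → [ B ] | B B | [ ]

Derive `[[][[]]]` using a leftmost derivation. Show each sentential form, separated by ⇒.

B ⇒ [B] ⇒ [BB] ⇒ [[]B] ⇒ [[][B]] ⇒ [[][[]]]

B ⇒ [B]   [B → [ B ]]
[B] ⇒ [BB]   [B → B B]
[BB] ⇒ [[]B]   [B → [ ]]
[[]B] ⇒ [[][B]]   [B → [ B ]]
[[][B]] ⇒ [[][[]]]   [B → [ ]]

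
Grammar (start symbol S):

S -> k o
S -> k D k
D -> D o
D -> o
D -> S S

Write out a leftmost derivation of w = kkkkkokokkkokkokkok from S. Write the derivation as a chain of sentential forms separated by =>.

S=>kDk=>kSSk=>kkDkSk=>kkSSkSk=>kkkDkSkSk=>kkkSSkSkSk=>kkkkDkSkSkSk=>kkkkSSkSkSkSk=>kkkkkoSkSkSkSk=>kkkkkokDkkSkSkSk=>kkkkkokokkSkSkSk=>kkkkkokokkkokSkSk=>kkkkkokokkkokkokSk=>kkkkkokokkkokkokkok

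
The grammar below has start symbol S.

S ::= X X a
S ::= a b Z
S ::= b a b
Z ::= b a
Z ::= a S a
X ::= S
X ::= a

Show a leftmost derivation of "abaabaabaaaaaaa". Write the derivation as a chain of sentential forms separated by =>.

S => abZ   [S ::= a b Z]
abZ => abaSa   [Z ::= a S a]
abaSa => abaabZa   [S ::= a b Z]
abaabZa => abaabaSaa   [Z ::= a S a]
abaabaSaa => abaabaabZaa   [S ::= a b Z]
abaabaabZaa => abaabaabaSaaa   [Z ::= a S a]
abaabaabaSaaa => abaabaabaXXaaaa   [S ::= X X a]
abaabaabaXXaaaa => abaabaabaaXaaaa   [X ::= a]
abaabaabaaXaaaa => abaabaabaaaaaaa   [X ::= a]

S => abZ => abaSa => abaabZa => abaabaSaa => abaabaabZaa => abaabaabaSaaa => abaabaabaXXaaaa => abaabaabaaXaaaa => abaabaabaaaaaaa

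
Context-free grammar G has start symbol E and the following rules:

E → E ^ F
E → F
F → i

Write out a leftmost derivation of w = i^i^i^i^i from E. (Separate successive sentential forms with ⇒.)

E ⇒ E^F   [E → E ^ F]
E^F ⇒ E^F^F   [E → E ^ F]
E^F^F ⇒ E^F^F^F   [E → E ^ F]
E^F^F^F ⇒ E^F^F^F^F   [E → E ^ F]
E^F^F^F^F ⇒ F^F^F^F^F   [E → F]
F^F^F^F^F ⇒ i^F^F^F^F   [F → i]
i^F^F^F^F ⇒ i^i^F^F^F   [F → i]
i^i^F^F^F ⇒ i^i^i^F^F   [F → i]
i^i^i^F^F ⇒ i^i^i^i^F   [F → i]
i^i^i^i^F ⇒ i^i^i^i^i   [F → i]

E ⇒ E^F ⇒ E^F^F ⇒ E^F^F^F ⇒ E^F^F^F^F ⇒ F^F^F^F^F ⇒ i^F^F^F^F ⇒ i^i^F^F^F ⇒ i^i^i^F^F ⇒ i^i^i^i^F ⇒ i^i^i^i^i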